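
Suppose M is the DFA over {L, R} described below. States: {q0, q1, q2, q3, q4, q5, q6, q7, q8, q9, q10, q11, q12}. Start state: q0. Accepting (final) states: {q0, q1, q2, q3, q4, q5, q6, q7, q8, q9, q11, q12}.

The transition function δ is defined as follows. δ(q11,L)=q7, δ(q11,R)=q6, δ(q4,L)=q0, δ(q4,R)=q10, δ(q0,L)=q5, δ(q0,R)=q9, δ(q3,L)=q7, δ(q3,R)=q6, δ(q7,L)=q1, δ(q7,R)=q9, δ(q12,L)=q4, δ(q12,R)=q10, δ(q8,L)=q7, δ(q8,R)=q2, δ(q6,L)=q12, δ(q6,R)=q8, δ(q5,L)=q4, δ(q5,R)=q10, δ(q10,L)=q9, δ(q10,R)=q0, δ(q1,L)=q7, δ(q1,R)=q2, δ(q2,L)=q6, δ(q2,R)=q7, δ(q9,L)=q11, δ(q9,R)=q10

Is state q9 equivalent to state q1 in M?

First remove the unreachable states {q3}; 12 states remain.
Initial partition by acceptance: {q0,q1,q2,q4,q5,q6,q7,q8,q9,q11,q12} | {q10}.
On input R, block {q0,q1,q2,q4,q5,q6,q7,q8,q9,q11,q12} splits into {q0,q1,q2,q6,q7,q8,q11} and {q4,q5,q9,q12}.
Refine {q0,q1,q2,q6,q7,q8,q11} on symbol L: members go to different blocks, giving {q1,q2,q7,q8,q11} and {q0,q6}.
Split {q1,q2,q7,q8,q11} by δ(·,L) → {q1,q7,q8,q11} and {q2}.
Refine {q1,q7,q8,q11} on symbol R: members go to different blocks, giving {q1,q8} and {q7} and {q11}.
Refine {q4,q5,q9,q12} on symbol L: members go to different blocks, giving {q5,q12} and {q4} and {q9}.
On input R, block {q0,q6} splits into {q0} and {q6}.
The partition is now stable with 10 blocks: {q1,q8} | {q10} | {q5,q12} | {q0} | {q2} | {q7} | {q11} | {q4} | {q9} | {q6}.
q9 and q1 end up in different blocks, so they are distinguishable. For instance, the string 'R' is accepted from only q1.

No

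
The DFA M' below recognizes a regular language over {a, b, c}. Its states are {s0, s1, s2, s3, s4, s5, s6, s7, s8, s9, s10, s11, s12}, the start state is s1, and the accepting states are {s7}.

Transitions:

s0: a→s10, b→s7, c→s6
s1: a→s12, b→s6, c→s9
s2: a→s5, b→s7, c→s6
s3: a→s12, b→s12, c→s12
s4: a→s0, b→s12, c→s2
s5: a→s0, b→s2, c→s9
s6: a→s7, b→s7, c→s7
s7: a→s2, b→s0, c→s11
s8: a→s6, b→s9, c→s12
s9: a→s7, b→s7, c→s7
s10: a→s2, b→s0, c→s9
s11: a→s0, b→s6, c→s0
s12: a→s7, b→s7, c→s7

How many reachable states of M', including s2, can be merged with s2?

2

First remove the unreachable states {s3,s4,s8}; 10 states remain.
Initial partition by acceptance: {s7} | {s0,s1,s2,s5,s6,s9,s10,s11,s12}.
Split {s0,s1,s2,s5,s6,s9,s10,s11,s12} by δ(·,a) → {s0,s1,s2,s5,s10,s11} and {s6,s9,s12}.
On input a, block {s0,s1,s2,s5,s10,s11} splits into {s0,s2,s5,s10,s11} and {s1}.
On input b, block {s0,s2,s5,s10,s11} splits into {s0,s2} and {s5,s10} and {s11}.
No further refinement is possible. Final partition (6 blocks): {s7} | {s0,s2} | {s6,s9,s12} | {s1} | {s5,s10} | {s11}.
The equivalence class containing s2 is {s0,s2}, of size 2.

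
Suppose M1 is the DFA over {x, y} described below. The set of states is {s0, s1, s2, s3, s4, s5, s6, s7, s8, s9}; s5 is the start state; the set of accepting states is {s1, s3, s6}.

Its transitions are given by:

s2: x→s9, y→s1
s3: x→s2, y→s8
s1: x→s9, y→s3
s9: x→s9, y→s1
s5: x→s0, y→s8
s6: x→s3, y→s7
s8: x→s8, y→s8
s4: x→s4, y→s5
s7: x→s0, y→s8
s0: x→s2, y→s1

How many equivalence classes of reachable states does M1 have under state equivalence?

5

States {s4,s6,s7} cannot be reached from the start state, so discard them.
P0 = {s1,s3} | {s0,s2,s5,s8,s9}.
Refine {s1,s3} on symbol y: members go to different blocks, giving {s1} and {s3}.
On input y, block {s0,s2,s5,s8,s9} splits into {s0,s2,s9} and {s5,s8}.
On input x, block {s5,s8} splits into {s5} and {s8}.
No further refinement is possible. Final partition (5 blocks): {s1} | {s0,s2,s9} | {s3} | {s5} | {s8}.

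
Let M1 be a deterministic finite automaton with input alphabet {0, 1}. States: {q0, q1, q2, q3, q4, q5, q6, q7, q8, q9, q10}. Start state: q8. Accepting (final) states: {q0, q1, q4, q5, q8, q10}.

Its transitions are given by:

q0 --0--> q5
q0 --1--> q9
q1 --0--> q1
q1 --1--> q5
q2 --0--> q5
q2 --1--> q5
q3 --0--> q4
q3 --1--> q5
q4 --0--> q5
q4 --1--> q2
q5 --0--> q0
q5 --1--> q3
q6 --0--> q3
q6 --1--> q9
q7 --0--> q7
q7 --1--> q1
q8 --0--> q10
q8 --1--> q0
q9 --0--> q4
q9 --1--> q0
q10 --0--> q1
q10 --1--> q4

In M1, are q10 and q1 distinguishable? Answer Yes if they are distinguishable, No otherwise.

No

States {q6,q7} cannot be reached from the start state, so discard them.
P0 = {q0,q1,q4,q5,q8,q10} | {q2,q3,q9}.
On input 1, block {q0,q1,q4,q5,q8,q10} splits into {q0,q4,q5} and {q1,q8,q10}.
Stable partition: {q0,q4,q5} | {q2,q3,q9} | {q1,q8,q10} — 3 equivalence classes.
q10 and q1 lie in the same block of the stable partition, so they are equivalent — no string distinguishes them.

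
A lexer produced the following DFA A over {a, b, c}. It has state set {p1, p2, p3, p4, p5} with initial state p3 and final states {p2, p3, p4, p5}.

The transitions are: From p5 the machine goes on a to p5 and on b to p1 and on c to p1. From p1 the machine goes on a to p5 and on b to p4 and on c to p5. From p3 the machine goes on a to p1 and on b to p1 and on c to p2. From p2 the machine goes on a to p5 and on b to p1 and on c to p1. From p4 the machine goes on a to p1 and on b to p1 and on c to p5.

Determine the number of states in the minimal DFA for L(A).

3

Start with accepting vs non-accepting: {p2,p3,p4,p5} | {p1}.
Refine {p2,p3,p4,p5} on symbol a: members go to different blocks, giving {p2,p5} and {p3,p4}.
Stable partition: {p2,p5} | {p1} | {p3,p4} — 3 equivalence classes.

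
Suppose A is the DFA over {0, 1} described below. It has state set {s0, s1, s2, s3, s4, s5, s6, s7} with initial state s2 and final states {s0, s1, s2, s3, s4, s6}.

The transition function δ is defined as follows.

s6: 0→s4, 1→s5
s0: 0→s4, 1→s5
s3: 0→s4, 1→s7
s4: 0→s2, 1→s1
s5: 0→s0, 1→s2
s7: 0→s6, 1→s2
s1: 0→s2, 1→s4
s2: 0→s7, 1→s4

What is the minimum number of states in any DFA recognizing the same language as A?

Reachable states from the start: {s0,s1,s2,s4,s5,s6,s7}. Unreachable: {s3} — drop them.
Initial partition by acceptance: {s0,s1,s2,s4,s6} | {s5,s7}.
Split {s0,s1,s2,s4,s6} by δ(·,0) → {s0,s1,s4,s6} and {s2}.
Split {s0,s1,s4,s6} by δ(·,0) → {s0,s6} and {s1,s4}.
The partition is now stable with 4 blocks: {s0,s6} | {s5,s7} | {s2} | {s1,s4}.

4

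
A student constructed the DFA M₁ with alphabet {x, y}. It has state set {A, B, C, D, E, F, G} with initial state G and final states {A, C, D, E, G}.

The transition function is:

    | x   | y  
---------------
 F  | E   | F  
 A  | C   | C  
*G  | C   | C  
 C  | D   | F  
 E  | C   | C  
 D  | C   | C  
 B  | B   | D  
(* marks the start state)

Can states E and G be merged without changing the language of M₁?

First remove the unreachable states {A,B}; 5 states remain.
Start with accepting vs non-accepting: {C,D,E,G} | {F}.
Refine {C,D,E,G} on symbol y: members go to different blocks, giving {D,E,G} and {C}.
The partition is now stable with 3 blocks: {D,E,G} | {F} | {C}.
E and G lie in the same block of the stable partition, so they are equivalent — no string distinguishes them.

Yes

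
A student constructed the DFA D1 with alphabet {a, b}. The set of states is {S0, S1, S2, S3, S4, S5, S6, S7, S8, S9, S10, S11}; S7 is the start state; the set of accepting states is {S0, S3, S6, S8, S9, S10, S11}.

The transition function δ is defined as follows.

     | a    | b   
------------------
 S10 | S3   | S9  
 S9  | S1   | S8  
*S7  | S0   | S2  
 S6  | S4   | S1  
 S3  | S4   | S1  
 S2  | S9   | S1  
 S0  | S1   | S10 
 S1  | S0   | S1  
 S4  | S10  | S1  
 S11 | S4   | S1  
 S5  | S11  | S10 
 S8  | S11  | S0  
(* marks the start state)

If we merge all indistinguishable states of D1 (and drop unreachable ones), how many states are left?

First remove the unreachable states {S5,S6}; 10 states remain.
Initial partition by acceptance: {S0,S3,S8,S9,S10,S11} | {S1,S2,S4,S7}.
Split {S0,S3,S8,S9,S10,S11} by δ(·,a) → {S0,S3,S9,S11} and {S8,S10}.
Split {S0,S3,S9,S11} by δ(·,b) → {S0,S9} and {S3,S11}.
On input a, block {S1,S2,S4,S7} splits into {S1,S2,S7} and {S4}.
No further refinement is possible. Final partition (5 blocks): {S0,S9} | {S1,S2,S7} | {S8,S10} | {S3,S11} | {S4}.

5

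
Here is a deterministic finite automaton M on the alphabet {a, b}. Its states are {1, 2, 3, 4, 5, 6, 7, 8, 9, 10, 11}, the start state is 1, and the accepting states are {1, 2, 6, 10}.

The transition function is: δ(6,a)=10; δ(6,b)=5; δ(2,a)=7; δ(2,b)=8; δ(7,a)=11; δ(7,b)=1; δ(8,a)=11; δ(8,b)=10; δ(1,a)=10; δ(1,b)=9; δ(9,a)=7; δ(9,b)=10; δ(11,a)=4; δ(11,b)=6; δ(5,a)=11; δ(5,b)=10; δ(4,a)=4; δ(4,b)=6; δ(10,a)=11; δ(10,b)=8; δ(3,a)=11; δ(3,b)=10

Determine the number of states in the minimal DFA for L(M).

Reachable states from the start: {1,4,5,6,7,8,9,10,11}. Unreachable: {2,3} — drop them.
Initial partition by acceptance: {1,6,10} | {4,5,7,8,9,11}.
Refine {1,6,10} on symbol a: members go to different blocks, giving {1,6} and {10}.
Refine {4,5,7,8,9,11} on symbol b: members go to different blocks, giving {4,7,11} and {5,8,9}.
Stable partition: {1,6} | {4,7,11} | {10} | {5,8,9} — 4 equivalence classes.

4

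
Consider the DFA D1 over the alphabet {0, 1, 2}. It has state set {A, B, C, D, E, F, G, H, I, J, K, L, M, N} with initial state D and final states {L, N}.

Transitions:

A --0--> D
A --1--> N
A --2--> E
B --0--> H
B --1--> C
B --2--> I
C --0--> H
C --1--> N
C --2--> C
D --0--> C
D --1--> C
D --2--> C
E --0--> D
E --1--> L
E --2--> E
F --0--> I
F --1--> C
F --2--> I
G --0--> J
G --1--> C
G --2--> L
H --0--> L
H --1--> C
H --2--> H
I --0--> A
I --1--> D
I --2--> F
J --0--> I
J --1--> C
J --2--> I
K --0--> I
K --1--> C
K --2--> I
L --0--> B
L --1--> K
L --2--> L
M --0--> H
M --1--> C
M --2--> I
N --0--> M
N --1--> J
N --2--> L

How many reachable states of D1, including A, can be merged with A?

First remove the unreachable states {G}; 13 states remain.
P0 = {L,N} | {A,B,C,D,E,F,H,I,J,K,M}.
Split {A,B,C,D,E,F,H,I,J,K,M} by δ(·,0) → {A,B,C,D,E,F,I,J,K,M} and {H}.
On input 0, block {A,B,C,D,E,F,I,J,K,M} splits into {A,D,E,F,I,J,K} and {B,C,M}.
On input 0, block {A,D,E,F,I,J,K} splits into {A,E,F,I,J,K} and {D}.
On input 0, block {A,E,F,I,J,K} splits into {F,I,J,K} and {A,E}.
On input 0, block {F,I,J,K} splits into {F,J,K} and {I}.
Refine {B,C,M} on symbol 1: members go to different blocks, giving {B,M} and {C}.
The partition is now stable with 8 blocks: {L,N} | {F,J,K} | {H} | {B,M} | {D} | {A,E} | {I} | {C}.
State A belongs to the block {A,E}, which has 2 states.

2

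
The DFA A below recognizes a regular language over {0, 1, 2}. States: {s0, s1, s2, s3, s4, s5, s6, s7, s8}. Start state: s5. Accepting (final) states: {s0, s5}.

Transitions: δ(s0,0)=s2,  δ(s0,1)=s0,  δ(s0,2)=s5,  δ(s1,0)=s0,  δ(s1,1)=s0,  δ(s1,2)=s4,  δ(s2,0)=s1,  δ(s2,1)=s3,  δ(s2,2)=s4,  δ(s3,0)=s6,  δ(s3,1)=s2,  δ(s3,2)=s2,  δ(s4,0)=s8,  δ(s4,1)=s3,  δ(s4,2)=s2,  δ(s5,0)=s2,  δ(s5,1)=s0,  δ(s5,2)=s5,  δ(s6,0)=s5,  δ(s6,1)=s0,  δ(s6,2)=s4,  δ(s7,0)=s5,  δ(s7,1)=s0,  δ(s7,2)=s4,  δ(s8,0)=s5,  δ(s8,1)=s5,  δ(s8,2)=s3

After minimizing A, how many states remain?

Reachable states from the start: {s0,s1,s2,s3,s4,s5,s6,s8}. Unreachable: {s7} — drop them.
P0 = {s0,s5} | {s1,s2,s3,s4,s6,s8}.
Split {s1,s2,s3,s4,s6,s8} by δ(·,0) → {s1,s6,s8} and {s2,s3,s4}.
Stable partition: {s0,s5} | {s1,s6,s8} | {s2,s3,s4} — 3 equivalence classes.

3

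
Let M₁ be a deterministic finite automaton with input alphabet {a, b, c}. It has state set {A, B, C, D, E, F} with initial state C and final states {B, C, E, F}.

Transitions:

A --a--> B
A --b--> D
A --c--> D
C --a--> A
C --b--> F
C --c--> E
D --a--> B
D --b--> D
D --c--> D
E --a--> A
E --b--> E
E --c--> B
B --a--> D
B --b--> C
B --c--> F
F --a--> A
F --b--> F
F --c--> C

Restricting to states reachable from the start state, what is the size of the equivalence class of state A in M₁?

2

Every state is reachable, so we keep all 6.
P0 = {B,C,E,F} | {A,D}.
No further refinement is possible. Final partition (2 blocks): {B,C,E,F} | {A,D}.
State A belongs to the block {A,D}, which has 2 states.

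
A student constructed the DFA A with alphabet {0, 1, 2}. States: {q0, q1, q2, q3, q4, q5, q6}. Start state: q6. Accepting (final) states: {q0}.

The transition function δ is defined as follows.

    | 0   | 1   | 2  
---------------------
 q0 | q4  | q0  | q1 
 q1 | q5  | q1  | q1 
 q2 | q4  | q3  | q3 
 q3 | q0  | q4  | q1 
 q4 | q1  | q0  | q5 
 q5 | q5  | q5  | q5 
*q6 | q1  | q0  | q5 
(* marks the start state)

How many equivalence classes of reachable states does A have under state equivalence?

First remove the unreachable states {q2,q3}; 5 states remain.
P0 = {q0} | {q1,q4,q5,q6}.
Split {q1,q4,q5,q6} by δ(·,1) → {q1,q5} and {q4,q6}.
Stable partition: {q0} | {q1,q5} | {q4,q6} — 3 equivalence classes.

3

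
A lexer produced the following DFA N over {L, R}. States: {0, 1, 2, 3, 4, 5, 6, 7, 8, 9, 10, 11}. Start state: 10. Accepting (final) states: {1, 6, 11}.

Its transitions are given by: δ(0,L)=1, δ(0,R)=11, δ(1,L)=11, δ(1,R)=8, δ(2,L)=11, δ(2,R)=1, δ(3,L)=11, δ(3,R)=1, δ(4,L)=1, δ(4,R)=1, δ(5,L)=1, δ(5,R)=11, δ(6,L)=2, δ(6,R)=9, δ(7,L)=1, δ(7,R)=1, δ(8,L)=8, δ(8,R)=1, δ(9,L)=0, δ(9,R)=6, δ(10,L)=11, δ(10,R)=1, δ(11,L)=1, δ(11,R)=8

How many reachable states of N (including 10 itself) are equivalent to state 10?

Reachable states from the start: {1,8,10,11}. Unreachable: {0,2,3,4,5,6,7,9} — drop them.
Initial partition by acceptance: {1,11} | {8,10}.
On input L, block {8,10} splits into {8} and {10}.
No further refinement is possible. Final partition (3 blocks): {1,11} | {8} | {10}.
The equivalence class containing 10 is {10}, of size 1.

1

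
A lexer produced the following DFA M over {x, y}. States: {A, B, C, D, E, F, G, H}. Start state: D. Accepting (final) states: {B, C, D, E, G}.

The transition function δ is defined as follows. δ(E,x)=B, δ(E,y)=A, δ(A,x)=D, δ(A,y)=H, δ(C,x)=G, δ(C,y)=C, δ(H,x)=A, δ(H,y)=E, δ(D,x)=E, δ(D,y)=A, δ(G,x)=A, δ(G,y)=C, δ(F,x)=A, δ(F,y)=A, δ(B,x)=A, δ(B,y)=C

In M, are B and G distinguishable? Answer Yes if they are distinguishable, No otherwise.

States {F} cannot be reached from the start state, so discard them.
P0 = {B,C,D,E,G} | {A,H}.
On input x, block {B,C,D,E,G} splits into {C,D,E} and {B,G}.
On input x, block {C,D,E} splits into {C,E} and {D}.
On input y, block {C,E} splits into {C} and {E}.
Refine {A,H} on symbol x: members go to different blocks, giving {A} and {H}.
Stable partition: {C} | {A} | {B,G} | {D} | {E} | {H} — 6 equivalence classes.
B and G lie in the same block of the stable partition, so they are equivalent — no string distinguishes them.

No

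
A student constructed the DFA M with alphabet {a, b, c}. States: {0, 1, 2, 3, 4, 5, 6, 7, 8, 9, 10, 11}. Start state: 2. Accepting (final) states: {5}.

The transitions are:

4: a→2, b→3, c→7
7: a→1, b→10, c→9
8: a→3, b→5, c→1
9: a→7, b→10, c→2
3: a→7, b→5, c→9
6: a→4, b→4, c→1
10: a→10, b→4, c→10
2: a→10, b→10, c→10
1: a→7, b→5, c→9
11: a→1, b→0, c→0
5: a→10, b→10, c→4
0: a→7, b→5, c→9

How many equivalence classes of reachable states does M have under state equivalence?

Reachable states from the start: {1,2,3,4,5,7,9,10}. Unreachable: {0,6,8,11} — drop them.
Start with accepting vs non-accepting: {5} | {1,2,3,4,7,9,10}.
On input b, block {1,2,3,4,7,9,10} splits into {2,4,7,9,10} and {1,3}.
Refine {2,4,7,9,10} on symbol a: members go to different blocks, giving {2,4,9,10} and {7}.
Split {2,4,9,10} by δ(·,a) → {2,4,10} and {9}.
Refine {2,4,10} on symbol b: members go to different blocks, giving {2,10} and {4}.
Split {2,10} by δ(·,b) → {2} and {10}.
No further refinement is possible. Final partition (7 blocks): {5} | {2} | {1,3} | {7} | {9} | {4} | {10}.

7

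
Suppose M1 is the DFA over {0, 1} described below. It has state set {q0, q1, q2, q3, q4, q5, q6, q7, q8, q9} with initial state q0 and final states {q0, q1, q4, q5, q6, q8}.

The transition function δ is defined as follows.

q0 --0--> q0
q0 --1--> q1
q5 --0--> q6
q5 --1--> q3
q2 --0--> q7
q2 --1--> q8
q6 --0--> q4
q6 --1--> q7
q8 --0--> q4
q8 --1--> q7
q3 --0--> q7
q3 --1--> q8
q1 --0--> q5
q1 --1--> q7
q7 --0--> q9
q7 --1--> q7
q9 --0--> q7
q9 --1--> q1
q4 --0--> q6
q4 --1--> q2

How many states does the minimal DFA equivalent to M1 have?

Every state is reachable, so we keep all 10.
P0 = {q0,q1,q4,q5,q6,q8} | {q2,q3,q7,q9}.
Refine {q0,q1,q4,q5,q6,q8} on symbol 1: members go to different blocks, giving {q1,q4,q5,q6,q8} and {q0}.
Refine {q2,q3,q7,q9} on symbol 1: members go to different blocks, giving {q2,q3,q9} and {q7}.
Refine {q1,q4,q5,q6,q8} on symbol 1: members go to different blocks, giving {q1,q6,q8} and {q4,q5}.
Stable partition: {q1,q6,q8} | {q2,q3,q9} | {q0} | {q7} | {q4,q5} — 5 equivalence classes.

5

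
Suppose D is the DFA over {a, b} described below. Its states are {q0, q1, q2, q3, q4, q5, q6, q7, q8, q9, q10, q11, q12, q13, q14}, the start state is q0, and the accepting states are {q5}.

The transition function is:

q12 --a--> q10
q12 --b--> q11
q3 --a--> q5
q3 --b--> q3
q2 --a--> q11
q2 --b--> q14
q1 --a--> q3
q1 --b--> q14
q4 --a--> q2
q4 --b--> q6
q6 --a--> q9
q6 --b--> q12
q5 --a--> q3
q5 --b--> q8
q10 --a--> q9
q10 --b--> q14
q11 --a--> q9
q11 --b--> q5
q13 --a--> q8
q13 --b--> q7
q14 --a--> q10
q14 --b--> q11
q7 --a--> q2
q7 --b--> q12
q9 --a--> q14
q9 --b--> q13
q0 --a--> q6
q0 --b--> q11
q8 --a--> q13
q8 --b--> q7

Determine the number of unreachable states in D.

No path from q0 leads to q1, q4; the other 13 states are all reachable.

2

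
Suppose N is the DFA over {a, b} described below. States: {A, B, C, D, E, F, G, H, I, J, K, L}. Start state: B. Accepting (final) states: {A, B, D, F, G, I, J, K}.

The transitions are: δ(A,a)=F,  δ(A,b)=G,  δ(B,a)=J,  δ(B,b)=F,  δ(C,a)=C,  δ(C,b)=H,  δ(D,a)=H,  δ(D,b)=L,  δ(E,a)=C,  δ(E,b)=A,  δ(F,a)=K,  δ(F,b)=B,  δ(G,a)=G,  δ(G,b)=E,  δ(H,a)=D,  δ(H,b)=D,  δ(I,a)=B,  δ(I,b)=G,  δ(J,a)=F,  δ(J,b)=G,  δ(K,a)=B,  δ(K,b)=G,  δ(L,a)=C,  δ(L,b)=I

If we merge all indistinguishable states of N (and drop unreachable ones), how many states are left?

All states are reachable from the start state.
P0 = {A,B,D,F,G,I,J,K} | {C,E,H,L}.
On input a, block {A,B,D,F,G,I,J,K} splits into {A,B,F,G,I,J,K} and {D}.
Split {A,B,F,G,I,J,K} by δ(·,b) → {A,B,F,I,J,K} and {G}.
On input b, block {A,B,F,I,J,K} splits into {A,I,J,K} and {B,F}.
Split {C,E,H,L} by δ(·,a) → {C,E,L} and {H}.
Refine {C,E,L} on symbol b: members go to different blocks, giving {E,L} and {C}.
Stable partition: {A,I,J,K} | {E,L} | {D} | {G} | {B,F} | {H} | {C} — 7 equivalence classes.

7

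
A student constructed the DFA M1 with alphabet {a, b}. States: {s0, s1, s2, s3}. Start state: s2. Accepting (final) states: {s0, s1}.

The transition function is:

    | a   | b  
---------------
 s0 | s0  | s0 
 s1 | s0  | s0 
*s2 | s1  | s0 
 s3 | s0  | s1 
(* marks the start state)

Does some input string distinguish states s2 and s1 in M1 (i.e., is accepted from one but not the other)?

States {s3} cannot be reached from the start state, so discard them.
Initial partition by acceptance: {s0,s1} | {s2}.
The partition is now stable with 2 blocks: {s0,s1} | {s2}.
s2 and s1 end up in different blocks, so they are distinguishable. For instance, the string 'ε' is accepted from only s1.

Yes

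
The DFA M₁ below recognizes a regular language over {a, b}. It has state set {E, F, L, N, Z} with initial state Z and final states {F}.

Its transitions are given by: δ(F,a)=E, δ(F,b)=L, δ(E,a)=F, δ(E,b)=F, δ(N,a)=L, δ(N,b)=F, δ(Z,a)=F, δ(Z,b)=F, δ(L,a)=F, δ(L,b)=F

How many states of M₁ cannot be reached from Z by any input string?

1

Starting at Z and following transitions, the reachable set is {E, F, L, Z}. That leaves N unreachable — 1 in total.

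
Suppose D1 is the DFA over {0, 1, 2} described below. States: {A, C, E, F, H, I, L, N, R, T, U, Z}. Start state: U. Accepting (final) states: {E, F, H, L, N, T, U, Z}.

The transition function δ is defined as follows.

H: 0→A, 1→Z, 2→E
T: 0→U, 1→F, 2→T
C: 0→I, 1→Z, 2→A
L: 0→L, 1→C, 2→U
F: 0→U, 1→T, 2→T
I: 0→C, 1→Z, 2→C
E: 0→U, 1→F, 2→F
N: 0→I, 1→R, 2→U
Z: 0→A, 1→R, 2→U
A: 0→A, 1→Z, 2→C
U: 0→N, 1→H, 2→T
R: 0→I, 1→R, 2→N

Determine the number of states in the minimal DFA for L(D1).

First remove the unreachable states {L}; 11 states remain.
Initial partition by acceptance: {E,F,H,N,T,U,Z} | {A,C,I,R}.
On input 0, block {E,F,H,N,T,U,Z} splits into {E,F,T,U} and {H,N,Z}.
Split {E,F,T,U} by δ(·,0) → {E,F,T} and {U}.
Refine {A,C,I,R} on symbol 1: members go to different blocks, giving {A,C,I} and {R}.
Split {H,N,Z} by δ(·,1) → {N,Z} and {H}.
Stable partition: {E,F,T} | {A,C,I} | {N,Z} | {U} | {R} | {H} — 6 equivalence classes.

6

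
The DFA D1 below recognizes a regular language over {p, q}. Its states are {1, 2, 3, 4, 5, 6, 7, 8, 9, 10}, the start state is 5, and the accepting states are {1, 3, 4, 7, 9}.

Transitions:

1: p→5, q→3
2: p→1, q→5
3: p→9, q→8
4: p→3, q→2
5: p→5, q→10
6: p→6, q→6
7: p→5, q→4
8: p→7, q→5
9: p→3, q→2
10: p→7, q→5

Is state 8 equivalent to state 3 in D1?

Reachable states from the start: {1,2,3,4,5,7,8,9,10}. Unreachable: {6} — drop them.
P0 = {1,3,4,7,9} | {2,5,8,10}.
Refine {1,3,4,7,9} on symbol p: members go to different blocks, giving {3,4,9} and {1,7}.
Refine {2,5,8,10} on symbol p: members go to different blocks, giving {2,8,10} and {5}.
No further refinement is possible. Final partition (4 blocks): {3,4,9} | {2,8,10} | {1,7} | {5}.
8 and 3 end up in different blocks, so they are distinguishable. For instance, the string 'ε' is accepted from only 3.

No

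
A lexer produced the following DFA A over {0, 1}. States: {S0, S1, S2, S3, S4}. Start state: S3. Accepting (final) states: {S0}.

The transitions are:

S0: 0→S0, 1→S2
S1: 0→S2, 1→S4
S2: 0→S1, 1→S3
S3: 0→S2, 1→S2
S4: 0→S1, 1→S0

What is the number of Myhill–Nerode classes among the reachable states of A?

All states are reachable from the start state.
Start with accepting vs non-accepting: {S0} | {S1,S2,S3,S4}.
Refine {S1,S2,S3,S4} on symbol 1: members go to different blocks, giving {S1,S2,S3} and {S4}.
On input 1, block {S1,S2,S3} splits into {S2,S3} and {S1}.
On input 0, block {S2,S3} splits into {S2} and {S3}.
Stable partition: {S0} | {S2} | {S4} | {S1} | {S3} — 5 equivalence classes.

5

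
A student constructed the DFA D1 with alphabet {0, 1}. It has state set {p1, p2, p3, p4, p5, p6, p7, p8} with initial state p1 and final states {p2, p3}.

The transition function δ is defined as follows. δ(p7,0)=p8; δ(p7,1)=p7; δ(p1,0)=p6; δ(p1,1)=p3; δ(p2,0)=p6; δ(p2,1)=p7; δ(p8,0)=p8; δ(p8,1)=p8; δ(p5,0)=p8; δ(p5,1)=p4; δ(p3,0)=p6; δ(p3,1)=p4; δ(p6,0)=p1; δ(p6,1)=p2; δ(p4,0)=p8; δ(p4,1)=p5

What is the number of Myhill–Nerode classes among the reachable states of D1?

3

Start with accepting vs non-accepting: {p2,p3} | {p1,p4,p5,p6,p7,p8}.
Split {p1,p4,p5,p6,p7,p8} by δ(·,1) → {p4,p5,p7,p8} and {p1,p6}.
The partition is now stable with 3 blocks: {p2,p3} | {p4,p5,p7,p8} | {p1,p6}.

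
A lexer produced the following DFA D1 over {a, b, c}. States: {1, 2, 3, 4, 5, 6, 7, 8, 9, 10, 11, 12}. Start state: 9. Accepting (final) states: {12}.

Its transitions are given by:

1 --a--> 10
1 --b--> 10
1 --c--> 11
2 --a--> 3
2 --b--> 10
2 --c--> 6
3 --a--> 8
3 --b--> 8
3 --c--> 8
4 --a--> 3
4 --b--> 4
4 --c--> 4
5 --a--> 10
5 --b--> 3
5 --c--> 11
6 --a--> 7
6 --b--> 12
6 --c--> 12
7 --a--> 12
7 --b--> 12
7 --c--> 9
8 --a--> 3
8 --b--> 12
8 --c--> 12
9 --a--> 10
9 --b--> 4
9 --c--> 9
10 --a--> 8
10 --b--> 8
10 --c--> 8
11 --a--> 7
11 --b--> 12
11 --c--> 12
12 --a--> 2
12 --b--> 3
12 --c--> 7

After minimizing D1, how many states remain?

7

First remove the unreachable states {1,5,11}; 9 states remain.
Start with accepting vs non-accepting: {12} | {2,3,4,6,7,8,9,10}.
Split {2,3,4,6,7,8,9,10} by δ(·,a) → {2,3,4,6,8,9,10} and {7}.
Split {2,3,4,6,8,9,10} by δ(·,a) → {2,3,4,8,9,10} and {6}.
Split {2,3,4,8,9,10} by δ(·,b) → {2,3,4,9,10} and {8}.
Split {2,3,4,9,10} by δ(·,a) → {2,4,9} and {3,10}.
Refine {2,4,9} on symbol b: members go to different blocks, giving {4,9} and {2}.
The partition is now stable with 7 blocks: {12} | {4,9} | {7} | {6} | {8} | {3,10} | {2}.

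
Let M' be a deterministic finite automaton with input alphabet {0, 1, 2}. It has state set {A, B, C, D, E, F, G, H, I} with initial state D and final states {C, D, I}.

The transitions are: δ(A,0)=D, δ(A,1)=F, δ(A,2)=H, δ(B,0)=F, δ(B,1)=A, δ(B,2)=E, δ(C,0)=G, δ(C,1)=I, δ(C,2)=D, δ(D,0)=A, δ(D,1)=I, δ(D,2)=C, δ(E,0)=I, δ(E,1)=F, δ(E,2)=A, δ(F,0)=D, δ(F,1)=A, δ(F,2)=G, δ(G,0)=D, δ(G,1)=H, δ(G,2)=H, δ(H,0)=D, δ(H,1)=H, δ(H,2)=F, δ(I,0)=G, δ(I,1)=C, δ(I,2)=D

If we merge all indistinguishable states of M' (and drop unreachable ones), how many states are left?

2

Reachable states from the start: {A,C,D,F,G,H,I}. Unreachable: {B,E} — drop them.
Start with accepting vs non-accepting: {C,D,I} | {A,F,G,H}.
No further refinement is possible. Final partition (2 blocks): {C,D,I} | {A,F,G,H}.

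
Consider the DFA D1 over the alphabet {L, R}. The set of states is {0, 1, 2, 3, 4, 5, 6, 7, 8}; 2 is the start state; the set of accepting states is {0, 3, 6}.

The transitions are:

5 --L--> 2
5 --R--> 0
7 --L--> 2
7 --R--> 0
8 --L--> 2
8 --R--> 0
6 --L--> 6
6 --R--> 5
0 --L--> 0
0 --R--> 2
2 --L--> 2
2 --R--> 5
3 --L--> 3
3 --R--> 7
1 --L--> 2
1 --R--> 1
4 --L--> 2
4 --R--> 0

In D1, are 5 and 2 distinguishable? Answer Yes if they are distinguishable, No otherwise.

Reachable states from the start: {0,2,5}. Unreachable: {1,3,4,6,7,8} — drop them.
Initial partition by acceptance: {0} | {2,5}.
Refine {2,5} on symbol R: members go to different blocks, giving {2} and {5}.
The partition is now stable with 3 blocks: {0} | {2} | {5}.
5 and 2 end up in different blocks, so they are distinguishable. For instance, the string 'R' is accepted from only 5.

Yes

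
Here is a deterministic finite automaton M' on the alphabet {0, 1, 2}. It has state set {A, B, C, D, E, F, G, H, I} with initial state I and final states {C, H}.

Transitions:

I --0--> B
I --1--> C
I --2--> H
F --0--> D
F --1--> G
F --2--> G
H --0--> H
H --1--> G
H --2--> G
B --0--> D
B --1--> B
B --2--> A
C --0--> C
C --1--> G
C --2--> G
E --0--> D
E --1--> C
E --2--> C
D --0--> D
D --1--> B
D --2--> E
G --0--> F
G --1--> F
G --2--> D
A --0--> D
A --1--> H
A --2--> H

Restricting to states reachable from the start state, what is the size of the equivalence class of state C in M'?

2

P0 = {C,H} | {A,B,D,E,F,G,I}.
On input 1, block {A,B,D,E,F,G,I} splits into {B,D,F,G} and {A,E,I}.
On input 2, block {B,D,F,G} splits into {B,D} and {F,G}.
Refine {F,G} on symbol 0: members go to different blocks, giving {F} and {G}.
No further refinement is possible. Final partition (5 blocks): {C,H} | {B,D} | {A,E,I} | {F} | {G}.
State C belongs to the block {C,H}, which has 2 states.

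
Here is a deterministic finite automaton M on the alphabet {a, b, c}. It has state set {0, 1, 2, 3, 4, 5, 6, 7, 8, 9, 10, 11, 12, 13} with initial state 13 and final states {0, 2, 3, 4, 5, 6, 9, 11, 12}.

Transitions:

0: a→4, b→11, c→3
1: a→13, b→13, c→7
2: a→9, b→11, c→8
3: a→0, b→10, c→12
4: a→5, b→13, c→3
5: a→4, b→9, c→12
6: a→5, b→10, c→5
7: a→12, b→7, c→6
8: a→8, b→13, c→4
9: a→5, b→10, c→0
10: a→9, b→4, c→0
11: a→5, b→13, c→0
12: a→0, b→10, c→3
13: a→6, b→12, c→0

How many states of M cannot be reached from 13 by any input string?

Starting at 13 and following transitions, the reachable set is {0, 3, 4, 5, 6, 9, 10, 11, 12, 13}. That leaves 1, 2, 7, 8 unreachable — 4 in total.

4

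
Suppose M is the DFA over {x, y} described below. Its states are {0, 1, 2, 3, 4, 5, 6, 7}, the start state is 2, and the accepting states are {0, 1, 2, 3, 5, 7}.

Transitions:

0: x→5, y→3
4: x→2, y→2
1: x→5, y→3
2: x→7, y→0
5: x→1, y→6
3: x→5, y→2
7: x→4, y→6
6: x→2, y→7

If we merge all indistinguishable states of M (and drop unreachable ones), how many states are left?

7

Start with accepting vs non-accepting: {0,1,2,3,5,7} | {4,6}.
Split {0,1,2,3,5,7} by δ(·,x) → {0,1,2,3,5} and {7}.
On input x, block {0,1,2,3,5} splits into {0,1,3,5} and {2}.
Split {0,1,3,5} by δ(·,y) → {0,1} and {3} and {5}.
On input y, block {4,6} splits into {4} and {6}.
The partition is now stable with 7 blocks: {0,1} | {4} | {7} | {2} | {3} | {5} | {6}.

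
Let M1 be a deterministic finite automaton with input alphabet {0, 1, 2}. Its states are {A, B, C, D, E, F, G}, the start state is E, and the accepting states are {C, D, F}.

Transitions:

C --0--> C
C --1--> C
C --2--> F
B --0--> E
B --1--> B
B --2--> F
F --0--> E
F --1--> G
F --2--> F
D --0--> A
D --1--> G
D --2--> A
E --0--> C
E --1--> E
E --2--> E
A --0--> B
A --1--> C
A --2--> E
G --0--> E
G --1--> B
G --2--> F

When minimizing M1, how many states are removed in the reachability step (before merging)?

2

Starting at E and following transitions, the reachable set is {B, C, E, F, G}. That leaves A, D unreachable — 2 in total.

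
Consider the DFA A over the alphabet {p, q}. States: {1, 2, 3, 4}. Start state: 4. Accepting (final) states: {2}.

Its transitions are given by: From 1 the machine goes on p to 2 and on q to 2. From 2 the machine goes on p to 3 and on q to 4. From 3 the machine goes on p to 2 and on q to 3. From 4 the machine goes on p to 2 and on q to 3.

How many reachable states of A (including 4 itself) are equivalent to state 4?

2

First remove the unreachable states {1}; 3 states remain.
Start with accepting vs non-accepting: {2} | {3,4}.
The partition is now stable with 2 blocks: {2} | {3,4}.
State 4 belongs to the block {3,4}, which has 2 states.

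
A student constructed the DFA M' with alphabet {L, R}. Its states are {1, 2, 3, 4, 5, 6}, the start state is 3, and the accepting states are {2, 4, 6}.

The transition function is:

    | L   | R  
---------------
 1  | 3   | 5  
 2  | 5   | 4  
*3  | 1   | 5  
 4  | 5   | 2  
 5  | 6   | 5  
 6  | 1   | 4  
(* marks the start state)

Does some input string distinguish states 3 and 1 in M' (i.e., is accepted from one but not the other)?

Every state is reachable, so we keep all 6.
Start with accepting vs non-accepting: {2,4,6} | {1,3,5}.
On input L, block {1,3,5} splits into {1,3} and {5}.
On input L, block {2,4,6} splits into {2,4} and {6}.
No further refinement is possible. Final partition (4 blocks): {2,4} | {1,3} | {5} | {6}.
3 and 1 lie in the same block of the stable partition, so they are equivalent — no string distinguishes them.

No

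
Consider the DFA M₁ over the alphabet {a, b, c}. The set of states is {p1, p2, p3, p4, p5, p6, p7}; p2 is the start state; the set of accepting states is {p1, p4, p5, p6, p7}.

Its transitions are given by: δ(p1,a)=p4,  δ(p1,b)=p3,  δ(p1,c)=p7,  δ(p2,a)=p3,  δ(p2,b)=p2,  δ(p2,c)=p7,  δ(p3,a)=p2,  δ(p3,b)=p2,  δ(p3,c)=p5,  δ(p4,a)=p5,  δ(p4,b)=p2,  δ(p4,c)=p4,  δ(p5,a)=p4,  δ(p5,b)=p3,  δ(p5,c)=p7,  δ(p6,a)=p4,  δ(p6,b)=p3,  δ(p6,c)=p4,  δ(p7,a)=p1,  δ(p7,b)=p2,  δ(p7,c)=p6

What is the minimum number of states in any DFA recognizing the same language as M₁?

2

All states are reachable from the start state.
Initial partition by acceptance: {p1,p4,p5,p6,p7} | {p2,p3}.
No further refinement is possible. Final partition (2 blocks): {p1,p4,p5,p6,p7} | {p2,p3}.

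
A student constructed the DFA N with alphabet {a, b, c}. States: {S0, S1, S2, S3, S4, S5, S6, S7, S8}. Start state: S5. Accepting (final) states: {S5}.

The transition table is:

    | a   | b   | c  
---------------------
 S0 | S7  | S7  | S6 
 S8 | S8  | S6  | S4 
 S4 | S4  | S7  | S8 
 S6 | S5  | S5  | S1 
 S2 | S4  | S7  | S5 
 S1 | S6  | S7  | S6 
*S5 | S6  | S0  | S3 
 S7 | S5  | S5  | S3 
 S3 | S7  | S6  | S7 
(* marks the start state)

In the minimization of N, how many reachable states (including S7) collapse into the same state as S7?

First remove the unreachable states {S2,S4,S8}; 6 states remain.
Start with accepting vs non-accepting: {S5} | {S0,S1,S3,S6,S7}.
Split {S0,S1,S3,S6,S7} by δ(·,a) → {S0,S1,S3} and {S6,S7}.
The partition is now stable with 3 blocks: {S5} | {S0,S1,S3} | {S6,S7}.
State S7 belongs to the block {S6,S7}, which has 2 states.

2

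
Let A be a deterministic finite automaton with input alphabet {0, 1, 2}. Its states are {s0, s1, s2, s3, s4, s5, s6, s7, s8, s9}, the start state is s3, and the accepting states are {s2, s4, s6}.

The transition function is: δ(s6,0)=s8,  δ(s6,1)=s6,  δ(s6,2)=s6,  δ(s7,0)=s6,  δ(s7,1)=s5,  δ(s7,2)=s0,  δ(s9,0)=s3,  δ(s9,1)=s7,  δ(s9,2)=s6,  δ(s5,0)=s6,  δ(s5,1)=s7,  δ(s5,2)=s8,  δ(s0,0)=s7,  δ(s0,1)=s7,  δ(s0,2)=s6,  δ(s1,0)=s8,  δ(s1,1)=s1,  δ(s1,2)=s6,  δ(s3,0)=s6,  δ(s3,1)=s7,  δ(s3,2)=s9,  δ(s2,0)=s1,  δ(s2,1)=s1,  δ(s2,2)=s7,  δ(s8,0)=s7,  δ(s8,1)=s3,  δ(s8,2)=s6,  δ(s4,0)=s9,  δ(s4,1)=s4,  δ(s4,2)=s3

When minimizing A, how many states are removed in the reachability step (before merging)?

3

No path from s3 leads to s1, s2, s4; the other 7 states are all reachable.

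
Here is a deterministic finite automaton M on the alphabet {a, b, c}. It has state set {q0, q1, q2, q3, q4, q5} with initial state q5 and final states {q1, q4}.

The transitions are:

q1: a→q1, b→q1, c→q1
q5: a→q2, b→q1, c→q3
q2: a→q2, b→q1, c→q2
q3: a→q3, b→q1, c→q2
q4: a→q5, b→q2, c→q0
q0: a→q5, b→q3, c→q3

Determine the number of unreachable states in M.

2

BFS from q5 reaches {q1, q2, q3, q5}; the 2 state(s) q0, q4 are never visited.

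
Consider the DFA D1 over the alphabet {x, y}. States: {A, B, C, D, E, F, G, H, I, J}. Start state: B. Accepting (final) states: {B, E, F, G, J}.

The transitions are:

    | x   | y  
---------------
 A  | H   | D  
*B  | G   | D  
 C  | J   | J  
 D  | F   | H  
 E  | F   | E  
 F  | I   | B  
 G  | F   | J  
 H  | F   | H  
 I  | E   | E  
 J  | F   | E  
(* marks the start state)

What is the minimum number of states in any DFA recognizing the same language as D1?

5

States {A,C} cannot be reached from the start state, so discard them.
P0 = {B,E,F,G,J} | {D,H,I}.
Split {B,E,F,G,J} by δ(·,x) → {B,E,G,J} and {F}.
On input x, block {B,E,G,J} splits into {E,G,J} and {B}.
On input x, block {D,H,I} splits into {D,H} and {I}.
The partition is now stable with 5 blocks: {E,G,J} | {D,H} | {F} | {B} | {I}.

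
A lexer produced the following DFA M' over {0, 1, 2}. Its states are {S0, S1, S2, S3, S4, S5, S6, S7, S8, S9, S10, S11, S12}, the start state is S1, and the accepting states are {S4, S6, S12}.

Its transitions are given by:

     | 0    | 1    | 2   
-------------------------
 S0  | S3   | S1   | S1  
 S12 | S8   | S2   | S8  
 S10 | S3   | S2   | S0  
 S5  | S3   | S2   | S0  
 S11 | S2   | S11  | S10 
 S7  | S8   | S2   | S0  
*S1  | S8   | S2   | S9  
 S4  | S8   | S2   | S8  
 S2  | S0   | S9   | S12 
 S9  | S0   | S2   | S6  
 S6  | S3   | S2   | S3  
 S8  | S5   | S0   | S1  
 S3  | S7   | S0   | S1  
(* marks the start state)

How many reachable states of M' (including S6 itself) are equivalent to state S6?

First remove the unreachable states {S4,S10,S11}; 10 states remain.
Start with accepting vs non-accepting: {S6,S12} | {S0,S1,S2,S3,S5,S7,S8,S9}.
On input 2, block {S0,S1,S2,S3,S5,S7,S8,S9} splits into {S0,S1,S3,S5,S7,S8} and {S2,S9}.
On input 1, block {S0,S1,S3,S5,S7,S8} splits into {S0,S3,S8} and {S1,S5,S7}.
On input 0, block {S0,S3,S8} splits into {S3,S8} and {S0}.
On input 2, block {S1,S5,S7} splits into {S5,S7} and {S1}.
Stable partition: {S6,S12} | {S3,S8} | {S2,S9} | {S5,S7} | {S0} | {S1} — 6 equivalence classes.
The equivalence class containing S6 is {S6,S12}, of size 2.

2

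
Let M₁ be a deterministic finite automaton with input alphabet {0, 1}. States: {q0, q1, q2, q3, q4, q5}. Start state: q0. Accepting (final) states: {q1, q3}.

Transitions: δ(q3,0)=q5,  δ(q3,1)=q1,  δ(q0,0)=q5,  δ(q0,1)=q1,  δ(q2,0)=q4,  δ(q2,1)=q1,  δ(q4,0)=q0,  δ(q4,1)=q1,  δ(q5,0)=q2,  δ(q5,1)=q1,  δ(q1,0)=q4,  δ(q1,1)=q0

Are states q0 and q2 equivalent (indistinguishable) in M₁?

States {q3} cannot be reached from the start state, so discard them.
Start with accepting vs non-accepting: {q1} | {q0,q2,q4,q5}.
The partition is now stable with 2 blocks: {q1} | {q0,q2,q4,q5}.
q0 and q2 lie in the same block of the stable partition, so they are equivalent — no string distinguishes them.

Yes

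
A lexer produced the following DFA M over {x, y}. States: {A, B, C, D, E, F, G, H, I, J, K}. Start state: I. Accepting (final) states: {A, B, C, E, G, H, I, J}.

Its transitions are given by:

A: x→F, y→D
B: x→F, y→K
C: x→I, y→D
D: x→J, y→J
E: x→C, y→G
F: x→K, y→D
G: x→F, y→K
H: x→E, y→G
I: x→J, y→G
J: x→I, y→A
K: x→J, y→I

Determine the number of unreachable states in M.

4

No path from I leads to B, C, E, H; the other 7 states are all reachable.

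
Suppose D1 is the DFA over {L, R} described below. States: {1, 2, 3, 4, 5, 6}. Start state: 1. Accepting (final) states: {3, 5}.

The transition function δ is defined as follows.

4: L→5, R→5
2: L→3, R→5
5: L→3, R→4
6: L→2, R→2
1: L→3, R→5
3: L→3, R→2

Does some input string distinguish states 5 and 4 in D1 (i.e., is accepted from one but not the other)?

States {6} cannot be reached from the start state, so discard them.
Start with accepting vs non-accepting: {3,5} | {1,2,4}.
The partition is now stable with 2 blocks: {3,5} | {1,2,4}.
5 and 4 end up in different blocks, so they are distinguishable. For instance, the string 'ε' is accepted from only 5.

Yes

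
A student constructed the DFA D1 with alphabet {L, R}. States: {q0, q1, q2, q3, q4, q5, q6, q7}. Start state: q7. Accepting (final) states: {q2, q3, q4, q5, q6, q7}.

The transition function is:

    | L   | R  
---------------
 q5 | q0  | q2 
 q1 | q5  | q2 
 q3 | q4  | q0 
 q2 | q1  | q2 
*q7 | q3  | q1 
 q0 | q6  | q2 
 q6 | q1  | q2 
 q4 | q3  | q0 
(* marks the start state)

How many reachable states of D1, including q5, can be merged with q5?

Every state is reachable, so we keep all 8.
Initial partition by acceptance: {q2,q3,q4,q5,q6,q7} | {q0,q1}.
Refine {q2,q3,q4,q5,q6,q7} on symbol L: members go to different blocks, giving {q2,q5,q6} and {q3,q4,q7}.
No further refinement is possible. Final partition (3 blocks): {q2,q5,q6} | {q0,q1} | {q3,q4,q7}.
State q5 belongs to the block {q2,q5,q6}, which has 3 states.

3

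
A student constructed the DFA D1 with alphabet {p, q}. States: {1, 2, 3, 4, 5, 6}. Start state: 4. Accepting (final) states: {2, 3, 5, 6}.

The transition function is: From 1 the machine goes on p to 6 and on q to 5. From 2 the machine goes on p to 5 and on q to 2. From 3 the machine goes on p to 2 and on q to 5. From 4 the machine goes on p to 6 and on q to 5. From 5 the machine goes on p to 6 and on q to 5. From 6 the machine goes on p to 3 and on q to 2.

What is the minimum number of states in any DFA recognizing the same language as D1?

2

First remove the unreachable states {1}; 5 states remain.
Start with accepting vs non-accepting: {2,3,5,6} | {4}.
The partition is now stable with 2 blocks: {2,3,5,6} | {4}.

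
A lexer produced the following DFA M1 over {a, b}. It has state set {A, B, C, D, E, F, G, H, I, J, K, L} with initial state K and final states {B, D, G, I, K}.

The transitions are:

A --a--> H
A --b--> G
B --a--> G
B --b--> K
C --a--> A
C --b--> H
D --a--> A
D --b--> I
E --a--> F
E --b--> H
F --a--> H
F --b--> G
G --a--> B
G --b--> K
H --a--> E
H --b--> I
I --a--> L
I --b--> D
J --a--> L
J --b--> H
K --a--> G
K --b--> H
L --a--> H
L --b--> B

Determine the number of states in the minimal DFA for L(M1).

6

First remove the unreachable states {C,J}; 10 states remain.
Start with accepting vs non-accepting: {B,D,G,I,K} | {A,E,F,H,L}.
Split {B,D,G,I,K} by δ(·,a) → {B,G,K} and {D,I}.
Refine {B,G,K} on symbol b: members go to different blocks, giving {B,G} and {K}.
On input b, block {A,E,F,H,L} splits into {A,F,L} and {E} and {H}.
The partition is now stable with 6 blocks: {B,G} | {A,F,L} | {D,I} | {K} | {E} | {H}.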